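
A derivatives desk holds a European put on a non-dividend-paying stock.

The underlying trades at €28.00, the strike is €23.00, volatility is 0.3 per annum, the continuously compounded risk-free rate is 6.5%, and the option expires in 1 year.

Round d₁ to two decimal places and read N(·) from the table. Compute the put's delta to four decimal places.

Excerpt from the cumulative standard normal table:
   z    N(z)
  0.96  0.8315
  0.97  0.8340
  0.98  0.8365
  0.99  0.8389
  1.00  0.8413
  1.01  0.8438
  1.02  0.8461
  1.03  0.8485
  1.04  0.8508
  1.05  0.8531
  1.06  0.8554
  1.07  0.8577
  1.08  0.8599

σ√T = 0.3·√1 = 0.3000
d₁ = [ln(28/23) + (0.065 + ½·0.3²)·1] / (σ√T) = (0.1967 + 0.1100) / 0.3000 = 1.0224 → 1.02
N(d₁) = N(1.02) = 0.8461
Δ_put = N(d₁) − 1 = 0.8461 − 1 = -0.1539

-0.1539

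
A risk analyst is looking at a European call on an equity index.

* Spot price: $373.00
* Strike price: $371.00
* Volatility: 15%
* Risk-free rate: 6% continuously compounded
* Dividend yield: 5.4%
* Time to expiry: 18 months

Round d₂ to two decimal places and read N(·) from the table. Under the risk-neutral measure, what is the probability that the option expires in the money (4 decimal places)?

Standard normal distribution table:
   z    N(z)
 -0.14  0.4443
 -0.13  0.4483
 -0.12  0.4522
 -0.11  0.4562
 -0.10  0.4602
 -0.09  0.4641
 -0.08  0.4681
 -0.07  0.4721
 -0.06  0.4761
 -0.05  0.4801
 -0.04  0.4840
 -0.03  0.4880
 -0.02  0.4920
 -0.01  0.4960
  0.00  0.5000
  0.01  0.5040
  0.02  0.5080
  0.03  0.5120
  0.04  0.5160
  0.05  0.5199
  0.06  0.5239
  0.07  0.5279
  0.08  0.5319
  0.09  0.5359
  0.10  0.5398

σ√T = 0.15·√1.5 = 0.1837
d₁ = [ln(373/371) + (0.06 − 0.054 + ½·0.15²)·1.5] / (σ√T) = (0.0054 + 0.0259) / 0.1837 = 0.1701 → 0.17
d₂ = 0.1701 − 0.1837 = -0.0136 → -0.01
Risk-neutral Pr[S_T > K] = N(d₂) = N(-0.01) = 0.4960

0.4960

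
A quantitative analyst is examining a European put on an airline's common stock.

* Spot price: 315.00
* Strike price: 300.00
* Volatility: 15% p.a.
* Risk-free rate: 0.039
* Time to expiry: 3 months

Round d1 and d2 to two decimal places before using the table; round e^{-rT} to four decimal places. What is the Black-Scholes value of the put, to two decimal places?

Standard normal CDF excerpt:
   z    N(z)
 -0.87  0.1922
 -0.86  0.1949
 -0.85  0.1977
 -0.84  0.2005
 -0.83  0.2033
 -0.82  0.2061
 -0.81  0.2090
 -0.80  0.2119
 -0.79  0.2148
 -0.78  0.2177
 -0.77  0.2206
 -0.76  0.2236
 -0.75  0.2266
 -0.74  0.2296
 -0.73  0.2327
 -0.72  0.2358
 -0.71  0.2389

σ√T = 0.15 × 0.5000 = 0.0750
d₁ = [ln(315/300) + (0.039 + 0.15²/2)·0.25] / 0.0750 = [0.0488 + 0.0126] / 0.0750 = 0.8180 → 0.82
d₂ = d₁ − σ√T = 0.8180 − 0.0750 = 0.7430 → 0.74
exp(−rT) = exp(−0.039·0.25) = 0.9903
N(−d₂) = N(-0.74) = 0.2296;  N(−d₁) = N(-0.82) = 0.2061
P = 300·0.9903·0.2296 − 315·0.2061 = 68.2119 − 64.9215 = 3.2904

3.29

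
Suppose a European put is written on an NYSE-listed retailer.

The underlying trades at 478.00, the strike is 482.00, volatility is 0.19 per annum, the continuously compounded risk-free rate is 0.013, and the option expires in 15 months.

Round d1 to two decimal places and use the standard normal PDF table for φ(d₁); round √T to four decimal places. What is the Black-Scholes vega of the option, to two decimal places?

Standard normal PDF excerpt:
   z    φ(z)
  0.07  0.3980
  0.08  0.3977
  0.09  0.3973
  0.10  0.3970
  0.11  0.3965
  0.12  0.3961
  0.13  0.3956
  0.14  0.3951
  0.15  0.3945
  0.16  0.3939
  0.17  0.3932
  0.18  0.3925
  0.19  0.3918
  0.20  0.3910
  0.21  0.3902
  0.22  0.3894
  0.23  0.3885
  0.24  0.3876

211.14

T = 1.25;  σ√T = 0.2124
d₁ = [ln(478/482) + (0.013 + 0.19²/2)·1.25] / 0.2124 = [-0.0083 + 0.0388] / 0.2124 = 0.1435 ⇒ 0.14
√T = √1.25 = 1.1180
φ(d₁) = φ(0.14) = 0.3951
vega = S·φ(d₁)·√T = 478·0.3951·1.1180 = 211.1430
(The call has the same vega.)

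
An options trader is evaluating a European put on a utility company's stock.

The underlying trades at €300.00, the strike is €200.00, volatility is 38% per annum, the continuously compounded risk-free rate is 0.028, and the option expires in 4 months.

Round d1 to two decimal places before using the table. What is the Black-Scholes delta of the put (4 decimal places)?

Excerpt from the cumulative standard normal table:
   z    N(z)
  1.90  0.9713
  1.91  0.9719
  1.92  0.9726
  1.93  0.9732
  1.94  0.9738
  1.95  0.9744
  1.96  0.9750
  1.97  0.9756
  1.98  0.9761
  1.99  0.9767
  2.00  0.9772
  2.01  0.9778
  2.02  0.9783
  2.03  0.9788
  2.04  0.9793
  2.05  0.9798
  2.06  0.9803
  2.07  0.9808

σ√T = 0.38·√0.3333 = 0.2194
d₁ = [ln(300/200) + (0.028 + 0.38²/2)·0.3333] / 0.2194 = [0.4055 + 0.0334] / 0.2194 = 2.0004 → 2.00
N(d₁) = N(2.00) = 0.9772
Δ_put = N(d₁) − 1 = 0.9772 − 1 = -0.0228

-0.0228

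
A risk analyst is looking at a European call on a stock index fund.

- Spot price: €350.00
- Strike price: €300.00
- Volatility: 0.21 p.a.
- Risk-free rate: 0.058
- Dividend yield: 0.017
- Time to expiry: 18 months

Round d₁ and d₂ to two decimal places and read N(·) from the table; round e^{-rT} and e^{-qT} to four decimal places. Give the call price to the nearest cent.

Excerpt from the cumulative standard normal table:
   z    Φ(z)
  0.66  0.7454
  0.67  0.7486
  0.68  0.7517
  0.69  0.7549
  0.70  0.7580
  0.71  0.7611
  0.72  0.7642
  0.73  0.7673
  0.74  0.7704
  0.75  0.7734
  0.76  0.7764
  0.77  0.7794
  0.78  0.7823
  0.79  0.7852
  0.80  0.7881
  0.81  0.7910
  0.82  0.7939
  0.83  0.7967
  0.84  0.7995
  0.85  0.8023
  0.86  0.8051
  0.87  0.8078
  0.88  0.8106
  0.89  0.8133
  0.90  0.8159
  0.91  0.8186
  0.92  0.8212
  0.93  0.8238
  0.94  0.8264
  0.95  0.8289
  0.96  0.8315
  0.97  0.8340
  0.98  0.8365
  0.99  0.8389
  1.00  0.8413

T = 1.5;  σ√T = 0.2572
d₁ = [ln(350/300) + (0.058 − 0.017 + ½·0.21²)·1.5] / (σ√T) = (0.1542 + 0.0946) / 0.2572 = 0.9671 → 0.97
d₂ = 0.9671 − 0.2572 = 0.7099 → 0.71
exp(−qT) = exp(−0.017·1.5) = 0.9748;  exp(−rT) = exp(−0.058·1.5) = 0.9167
N(d₁) = N(0.97) = 0.8340;  N(d₂) = N(0.71) = 0.7611
C = 350·0.9748·0.8340 − 300·0.9167·0.7611 = 284.5441 − 209.3101 = 75.2340

€75.23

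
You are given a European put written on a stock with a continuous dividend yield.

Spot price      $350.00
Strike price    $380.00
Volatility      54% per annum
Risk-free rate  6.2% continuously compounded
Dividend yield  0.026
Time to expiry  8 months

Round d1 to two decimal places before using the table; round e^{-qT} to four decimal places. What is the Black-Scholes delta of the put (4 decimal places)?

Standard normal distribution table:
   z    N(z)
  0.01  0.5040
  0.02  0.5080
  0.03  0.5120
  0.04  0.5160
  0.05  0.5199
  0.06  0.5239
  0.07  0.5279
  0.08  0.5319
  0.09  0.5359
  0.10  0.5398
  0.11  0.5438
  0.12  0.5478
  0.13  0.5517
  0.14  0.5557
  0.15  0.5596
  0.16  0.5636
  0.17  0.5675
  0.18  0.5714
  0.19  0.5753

T = 0.6667;  σ√T = 0.4409
d₁ = [ln(350/380) + (0.062 − 0.026 + 0.54²/2)·0.6667] / 0.4409 = [-0.0822 + 0.1212] / 0.4409 = 0.0884 ≈ 0.09
N(d₁) = N(0.09) = 0.5359
Δ_put = exp(−qT)·(N(d₁) − 1) = 0.9828·(0.5359 − 1) = -0.4561

-0.4561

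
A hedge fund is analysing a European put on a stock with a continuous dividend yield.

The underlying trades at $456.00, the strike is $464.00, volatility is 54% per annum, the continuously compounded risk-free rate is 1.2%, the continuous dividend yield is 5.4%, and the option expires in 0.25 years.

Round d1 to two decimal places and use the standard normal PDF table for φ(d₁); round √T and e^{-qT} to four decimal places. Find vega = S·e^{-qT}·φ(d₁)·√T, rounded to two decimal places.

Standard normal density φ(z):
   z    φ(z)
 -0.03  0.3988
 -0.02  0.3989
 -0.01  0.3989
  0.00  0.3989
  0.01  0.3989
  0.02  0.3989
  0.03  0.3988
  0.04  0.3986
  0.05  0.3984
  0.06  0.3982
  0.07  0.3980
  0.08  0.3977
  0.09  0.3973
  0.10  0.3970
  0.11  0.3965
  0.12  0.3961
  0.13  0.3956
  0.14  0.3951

89.71

T = 0.25;  σ√T = 0.2700
d₁ = [ln(456/464) + (0.012 − 0.054 + 0.54²/2)·0.25] / 0.2700 = [-0.0174 + 0.0260] / 0.2700 = 0.0317 ⇒ 0.03
√T = √0.25 = 0.5000
φ(d₁) = φ(0.03) = 0.3988
e^(−qT) = e^(−0.054·0.25) = 0.9866
vega = S·e^(−qT)·φ(d₁)·√T = 456·0.9866·0.3988·0.5000 = 89.7080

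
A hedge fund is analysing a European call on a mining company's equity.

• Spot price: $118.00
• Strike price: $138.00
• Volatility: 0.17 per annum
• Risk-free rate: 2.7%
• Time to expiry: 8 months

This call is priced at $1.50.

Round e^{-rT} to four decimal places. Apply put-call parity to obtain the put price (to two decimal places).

$19.04

e^(−rT) = e^(−0.027·0.6667) = 0.9822
Put-call parity: C − P = S − K·e^(−rT) = 118 − 138·0.9822 = 118 − 135.5436 = -17.5436
P = C − (C − P) = 1.50 − (-17.5436) = 19.0436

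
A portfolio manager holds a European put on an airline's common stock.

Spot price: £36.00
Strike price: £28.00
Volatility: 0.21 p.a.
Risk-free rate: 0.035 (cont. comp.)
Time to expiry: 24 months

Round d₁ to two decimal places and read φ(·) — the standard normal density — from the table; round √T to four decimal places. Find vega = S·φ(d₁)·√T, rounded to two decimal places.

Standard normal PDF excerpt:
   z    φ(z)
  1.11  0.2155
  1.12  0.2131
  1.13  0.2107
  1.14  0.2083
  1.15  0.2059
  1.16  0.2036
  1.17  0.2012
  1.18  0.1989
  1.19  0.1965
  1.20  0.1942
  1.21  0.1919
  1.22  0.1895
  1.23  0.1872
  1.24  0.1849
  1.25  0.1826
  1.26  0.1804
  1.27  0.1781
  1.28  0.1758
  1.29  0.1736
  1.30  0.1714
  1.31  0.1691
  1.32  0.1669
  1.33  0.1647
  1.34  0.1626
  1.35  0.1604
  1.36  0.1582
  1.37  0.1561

9.53

T = 2;  σ√T = 0.2970
ln(S/K) + (r + σ²/2)T = ln(36/28) + (0.035 + 0.21²/2)·2 = 0.2513 + 0.1141 = 0.3654
d₁ = 0.3654 / 0.2970 = 1.2304 ≈ 1.23
√T = √2 = 1.4142
φ(d₁) = φ(1.23) = 0.1872
vega = S·φ(d₁)·√T = 36·0.1872·1.4142 = 9.5306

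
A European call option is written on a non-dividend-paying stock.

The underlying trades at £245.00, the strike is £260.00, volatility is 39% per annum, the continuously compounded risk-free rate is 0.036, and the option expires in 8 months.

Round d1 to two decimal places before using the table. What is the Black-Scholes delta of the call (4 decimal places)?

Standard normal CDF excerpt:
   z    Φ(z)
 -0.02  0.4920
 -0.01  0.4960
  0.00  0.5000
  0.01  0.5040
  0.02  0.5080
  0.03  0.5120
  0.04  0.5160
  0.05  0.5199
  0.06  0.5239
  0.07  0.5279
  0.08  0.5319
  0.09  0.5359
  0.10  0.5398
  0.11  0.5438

0.5199

σ√T = 0.39·√0.6667 = 0.3184
d₁ = [ln(245/260) + (0.036 + 0.39²/2)·0.6667] / 0.3184 = [-0.0594 + 0.0747] / 0.3184 = 0.0480 which rounds to 0.05
N(d₁) = N(0.05) = 0.5199
Δ_call = N(d₁) = 0.5199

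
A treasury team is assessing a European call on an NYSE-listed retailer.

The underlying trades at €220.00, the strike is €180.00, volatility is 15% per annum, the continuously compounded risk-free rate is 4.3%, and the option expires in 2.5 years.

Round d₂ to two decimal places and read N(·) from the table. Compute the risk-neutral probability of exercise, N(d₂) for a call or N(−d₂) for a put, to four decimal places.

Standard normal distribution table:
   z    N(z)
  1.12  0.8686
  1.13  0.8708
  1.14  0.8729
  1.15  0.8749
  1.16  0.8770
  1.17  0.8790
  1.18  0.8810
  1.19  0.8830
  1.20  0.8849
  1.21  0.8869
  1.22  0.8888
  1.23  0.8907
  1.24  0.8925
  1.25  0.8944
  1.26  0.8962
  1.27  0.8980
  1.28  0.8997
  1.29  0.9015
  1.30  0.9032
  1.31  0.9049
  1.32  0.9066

0.8810

σ√T = 0.15·√2.5 = 0.2372
ln(S/K) + (r + σ²/2)T = ln(220/180) + (0.043 + 0.15²/2)·2.5 = 0.2007 + 0.1356 = 0.3363
d₁ = 0.3363 / 0.2372 = 1.4179 → 1.42
d₂ = d₁ − σ√T = 1.4179 − 0.2372 = 1.1808 → 1.18
Risk-neutral Pr[S_T > K] = N(d₂) = N(1.18) = 0.8810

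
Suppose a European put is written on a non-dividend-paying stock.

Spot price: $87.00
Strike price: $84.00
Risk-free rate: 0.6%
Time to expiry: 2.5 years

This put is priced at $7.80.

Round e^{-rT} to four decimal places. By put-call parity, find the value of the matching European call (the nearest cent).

e^(−rT) = e^(−0.006·2.5) = 0.9851
Put-call parity: C − P = S − K·e^(−rT) = 87 − 84·0.9851 = 87 − 82.7484 = 4.2516
C = P + (C − P) = 7.80 + (4.2516) = 12.0516

$12.05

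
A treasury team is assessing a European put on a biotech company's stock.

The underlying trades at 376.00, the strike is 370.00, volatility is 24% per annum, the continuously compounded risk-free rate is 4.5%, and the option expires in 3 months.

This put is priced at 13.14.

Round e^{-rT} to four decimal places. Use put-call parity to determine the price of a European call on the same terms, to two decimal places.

23.28

e^(−rT) = e^(−0.045·0.25) = 0.9888
Put-call parity: C − P = S − K·e^(−rT) = 376 − 370·0.9888 = 376 − 365.8560 = 10.1440
C = P + (C − P) = 13.14 + (10.1440) = 23.2840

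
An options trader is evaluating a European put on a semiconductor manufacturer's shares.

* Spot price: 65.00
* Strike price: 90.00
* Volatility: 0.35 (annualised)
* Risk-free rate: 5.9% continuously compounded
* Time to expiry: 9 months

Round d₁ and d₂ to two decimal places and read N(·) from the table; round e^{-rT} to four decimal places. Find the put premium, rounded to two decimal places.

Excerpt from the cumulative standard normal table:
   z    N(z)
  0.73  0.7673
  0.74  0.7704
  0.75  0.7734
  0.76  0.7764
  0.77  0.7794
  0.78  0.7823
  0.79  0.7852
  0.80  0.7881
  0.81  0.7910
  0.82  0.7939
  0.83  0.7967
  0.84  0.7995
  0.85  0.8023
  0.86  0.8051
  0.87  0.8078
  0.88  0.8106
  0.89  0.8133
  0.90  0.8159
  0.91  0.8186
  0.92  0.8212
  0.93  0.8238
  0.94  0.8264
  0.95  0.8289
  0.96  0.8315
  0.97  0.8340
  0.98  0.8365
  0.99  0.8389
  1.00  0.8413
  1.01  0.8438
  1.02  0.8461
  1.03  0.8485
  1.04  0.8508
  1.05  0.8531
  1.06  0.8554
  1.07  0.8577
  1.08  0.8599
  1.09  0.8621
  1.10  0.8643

σ√T = 0.35·√0.75 = 0.3031
d₁ = [ln(65/90) + (0.059 + 0.35²/2)·0.75] / 0.3031 = [-0.3254 + 0.0902] / 0.3031 = -0.7761 → -0.78
d₂ = d₁ − σ√T = -0.7761 − 0.3031 = -1.0792 → -1.08
e^(−rT) = e^(−0.059·0.75) = 0.9567
N(−d₂) = N(1.08) = 0.8599;  N(−d₁) = N(0.78) = 0.7823
P = 90·0.9567·0.8599 − 65·0.7823 = 74.0400 − 50.8495 = 23.1905

23.19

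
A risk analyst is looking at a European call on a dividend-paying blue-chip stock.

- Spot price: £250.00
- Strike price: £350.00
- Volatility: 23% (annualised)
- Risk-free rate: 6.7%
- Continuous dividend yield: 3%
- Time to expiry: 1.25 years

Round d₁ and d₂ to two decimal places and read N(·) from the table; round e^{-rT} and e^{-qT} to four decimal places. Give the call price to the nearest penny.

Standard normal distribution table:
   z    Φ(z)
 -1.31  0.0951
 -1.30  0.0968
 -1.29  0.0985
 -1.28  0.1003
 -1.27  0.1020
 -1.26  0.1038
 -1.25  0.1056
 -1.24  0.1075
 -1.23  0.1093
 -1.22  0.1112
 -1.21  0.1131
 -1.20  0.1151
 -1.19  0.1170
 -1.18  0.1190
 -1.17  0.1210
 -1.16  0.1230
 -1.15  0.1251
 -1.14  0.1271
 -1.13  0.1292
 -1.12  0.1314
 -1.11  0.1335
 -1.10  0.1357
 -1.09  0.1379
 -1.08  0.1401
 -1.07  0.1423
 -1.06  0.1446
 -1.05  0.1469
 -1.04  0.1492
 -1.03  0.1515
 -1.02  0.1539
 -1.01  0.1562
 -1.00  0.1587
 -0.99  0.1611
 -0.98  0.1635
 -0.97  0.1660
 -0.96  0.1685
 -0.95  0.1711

£4.80

T = 1.25;  σ√T = 0.2571
d₁ = [ln(250/350) + (0.067 − 0.03 + 0.23²/2)·1.25] / 0.2571 = [-0.3365 + 0.0793] / 0.2571 = -1.0000 ≈ -1.00
d₂ = d₁ − σ√T = -1.0000 − 0.2571 = -1.2572 ≈ -1.26
exp(−qT) = exp(−0.03·1.25) = 0.9632;  exp(−rT) = exp(−0.067·1.25) = 0.9197
C = 250·0.9632·N(-1.00) − 350·0.9197·N(-1.26) = 250·0.9632·0.1587 − 350·0.9197·0.1038 = 38.2150 − 33.4127 = 4.8023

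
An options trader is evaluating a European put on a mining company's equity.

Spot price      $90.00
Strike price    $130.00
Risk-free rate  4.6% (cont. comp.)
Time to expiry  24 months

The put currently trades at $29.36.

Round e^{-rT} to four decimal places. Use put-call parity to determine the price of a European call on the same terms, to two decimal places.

exp(−rT) = exp(−0.046·2) = 0.9121
Put-call parity: C − P = S − K·e^(−rT) = 90 − 130·0.9121 = 90 − 118.5730 = -28.5730
C = P + (C − P) = 29.36 + (-28.5730) = 0.7870

$0.79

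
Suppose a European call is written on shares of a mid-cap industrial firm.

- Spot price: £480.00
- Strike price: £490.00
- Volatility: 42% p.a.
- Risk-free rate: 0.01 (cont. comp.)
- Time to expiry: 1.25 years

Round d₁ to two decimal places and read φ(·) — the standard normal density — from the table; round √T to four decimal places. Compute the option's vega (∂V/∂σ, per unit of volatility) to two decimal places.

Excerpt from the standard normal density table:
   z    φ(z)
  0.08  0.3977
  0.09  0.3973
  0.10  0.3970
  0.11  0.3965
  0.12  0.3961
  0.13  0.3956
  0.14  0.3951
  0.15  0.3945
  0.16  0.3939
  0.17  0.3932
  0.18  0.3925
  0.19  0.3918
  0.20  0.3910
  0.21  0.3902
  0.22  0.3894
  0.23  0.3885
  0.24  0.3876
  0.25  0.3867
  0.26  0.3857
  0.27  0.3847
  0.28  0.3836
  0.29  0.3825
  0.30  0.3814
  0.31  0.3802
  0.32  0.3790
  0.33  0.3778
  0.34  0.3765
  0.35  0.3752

208.97

σ√T = 0.42·√1.25 = 0.4696
d₁ = [ln(480/490) + (0.01 + 0.42²/2)·1.25] / 0.4696 = [-0.0206 + 0.1227] / 0.4696 = 0.2175 ⇒ 0.22
√T = √1.25 = 1.1180
φ(d₁) = φ(0.22) = 0.3894
vega = S·φ(d₁)·√T = 480·0.3894·1.1180 = 208.9676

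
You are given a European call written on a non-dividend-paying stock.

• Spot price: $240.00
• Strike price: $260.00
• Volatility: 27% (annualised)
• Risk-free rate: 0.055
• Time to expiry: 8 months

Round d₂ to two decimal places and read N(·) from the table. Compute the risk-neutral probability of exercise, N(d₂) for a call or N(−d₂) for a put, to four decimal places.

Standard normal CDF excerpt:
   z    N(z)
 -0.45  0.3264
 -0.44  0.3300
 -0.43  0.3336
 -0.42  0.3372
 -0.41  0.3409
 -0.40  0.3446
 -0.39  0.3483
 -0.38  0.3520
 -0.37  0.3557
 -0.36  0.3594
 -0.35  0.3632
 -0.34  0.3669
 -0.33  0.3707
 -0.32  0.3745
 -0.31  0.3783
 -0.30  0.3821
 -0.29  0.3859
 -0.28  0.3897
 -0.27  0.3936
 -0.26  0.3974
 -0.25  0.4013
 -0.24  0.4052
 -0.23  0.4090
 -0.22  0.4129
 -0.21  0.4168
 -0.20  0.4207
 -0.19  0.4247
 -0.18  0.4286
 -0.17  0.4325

σ√T = 0.27 × 0.8165 = 0.2205
d₁ = [ln(240/260) + (0.055 + 0.27²/2)·0.6667] / 0.2205 = [-0.0800 + 0.0610] / 0.2205 = -0.0865 which rounds to -0.09
d₂ = d₁ − σ√T = -0.0865 − 0.2205 = -0.3070 which rounds to -0.31
Pr(exercise) under Q = N(d₂) = 0.3783

0.3783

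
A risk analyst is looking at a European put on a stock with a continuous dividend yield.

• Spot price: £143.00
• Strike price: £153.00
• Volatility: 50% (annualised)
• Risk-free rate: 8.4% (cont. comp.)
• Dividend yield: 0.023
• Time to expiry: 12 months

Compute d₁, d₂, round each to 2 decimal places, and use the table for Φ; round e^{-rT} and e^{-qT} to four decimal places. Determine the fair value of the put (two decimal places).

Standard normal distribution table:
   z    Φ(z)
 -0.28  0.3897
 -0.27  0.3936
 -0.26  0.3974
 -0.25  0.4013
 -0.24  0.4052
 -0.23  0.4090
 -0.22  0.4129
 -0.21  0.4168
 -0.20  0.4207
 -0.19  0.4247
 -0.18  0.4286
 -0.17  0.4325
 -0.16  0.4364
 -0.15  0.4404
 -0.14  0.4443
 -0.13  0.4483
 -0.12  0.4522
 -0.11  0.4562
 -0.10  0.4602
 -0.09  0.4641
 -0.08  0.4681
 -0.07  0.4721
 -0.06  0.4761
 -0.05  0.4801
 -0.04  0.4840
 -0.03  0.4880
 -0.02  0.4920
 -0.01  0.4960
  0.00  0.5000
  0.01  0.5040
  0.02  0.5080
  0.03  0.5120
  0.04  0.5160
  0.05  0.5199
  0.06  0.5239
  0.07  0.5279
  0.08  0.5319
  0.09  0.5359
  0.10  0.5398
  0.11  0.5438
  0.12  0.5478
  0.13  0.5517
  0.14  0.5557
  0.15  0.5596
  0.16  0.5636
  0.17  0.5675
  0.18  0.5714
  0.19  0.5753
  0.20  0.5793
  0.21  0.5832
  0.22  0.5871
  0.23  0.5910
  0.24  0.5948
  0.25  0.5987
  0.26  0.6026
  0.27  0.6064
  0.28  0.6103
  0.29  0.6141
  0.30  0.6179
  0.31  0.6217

σ√T = 0.5·√1 = 0.5000
d₁ = [ln(143/153) + (0.084 − 0.023 + ½·0.5²)·1] / (σ√T) = (-0.0676 + 0.1860) / 0.5000 = 0.2368 ≈ 0.24
d₂ = 0.2368 − 0.5000 = -0.2632 ≈ -0.26
e^(−qT) = e^(−0.023·1) = 0.9773;  e^(−rT) = e^(−0.084·1) = 0.9194
P = 153·0.9194·N(0.26) − 143·0.9773·N(-0.24) = 153·0.9194·0.6026 − 143·0.9773·0.4052 = 84.7667 − 56.6283 = 28.1384

£28.14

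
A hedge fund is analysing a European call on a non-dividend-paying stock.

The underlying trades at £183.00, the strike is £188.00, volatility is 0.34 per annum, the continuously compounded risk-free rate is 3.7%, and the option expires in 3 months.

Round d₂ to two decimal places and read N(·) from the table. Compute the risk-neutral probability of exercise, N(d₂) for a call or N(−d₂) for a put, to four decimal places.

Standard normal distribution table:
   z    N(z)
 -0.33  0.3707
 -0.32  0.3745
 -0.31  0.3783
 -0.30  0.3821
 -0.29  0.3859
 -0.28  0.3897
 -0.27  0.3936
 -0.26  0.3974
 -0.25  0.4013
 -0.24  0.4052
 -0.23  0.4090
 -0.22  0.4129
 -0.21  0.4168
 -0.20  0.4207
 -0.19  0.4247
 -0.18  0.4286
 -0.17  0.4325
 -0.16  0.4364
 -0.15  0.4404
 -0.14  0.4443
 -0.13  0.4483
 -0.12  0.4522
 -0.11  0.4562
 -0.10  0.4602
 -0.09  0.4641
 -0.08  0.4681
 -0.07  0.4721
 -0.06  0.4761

0.4247

σ√T = 0.34 × 0.5000 = 0.1700
d₁ = [ln(183/188) + (0.037 + 0.34²/2)·0.25] / 0.1700 = [-0.0270 + 0.0237] / 0.1700 = -0.0192 which rounds to -0.02
d₂ = d₁ − σ√T = -0.0192 − 0.1700 = -0.1892 which rounds to -0.19
Risk-neutral Pr[S_T > K] = N(d₂) = N(-0.19) = 0.4247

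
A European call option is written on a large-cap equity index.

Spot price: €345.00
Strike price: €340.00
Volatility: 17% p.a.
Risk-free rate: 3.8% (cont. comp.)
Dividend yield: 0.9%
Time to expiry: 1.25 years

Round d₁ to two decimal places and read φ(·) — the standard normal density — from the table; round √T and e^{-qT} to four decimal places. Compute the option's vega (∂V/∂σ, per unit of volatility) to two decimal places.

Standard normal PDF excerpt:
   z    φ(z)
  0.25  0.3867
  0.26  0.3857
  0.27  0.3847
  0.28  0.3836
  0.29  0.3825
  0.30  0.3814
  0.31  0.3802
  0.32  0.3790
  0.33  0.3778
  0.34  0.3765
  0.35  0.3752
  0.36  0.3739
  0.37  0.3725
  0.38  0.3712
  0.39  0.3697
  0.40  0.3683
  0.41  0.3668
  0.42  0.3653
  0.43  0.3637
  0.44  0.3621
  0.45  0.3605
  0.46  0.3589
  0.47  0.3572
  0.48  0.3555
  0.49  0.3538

σ√T = 0.17·√1.25 = 0.1901
d₁ = [ln(345/340) + (0.038 − 0.009 + 0.17²/2)·1.25] / 0.1901 = [0.0146 + 0.0543] / 0.1901 = 0.3626 which rounds to 0.36
√T = √1.25 = 1.1180
φ(d₁) = φ(0.36) = 0.3739
exp(−qT) = exp(−0.009·1.25) = 0.9888
vega = S·exp(−qT)·φ(d₁)·√T = 345·0.9888·0.3739·1.1180 = 142.6017
(Vega is the same for a European call and put with the same parameters.)

142.60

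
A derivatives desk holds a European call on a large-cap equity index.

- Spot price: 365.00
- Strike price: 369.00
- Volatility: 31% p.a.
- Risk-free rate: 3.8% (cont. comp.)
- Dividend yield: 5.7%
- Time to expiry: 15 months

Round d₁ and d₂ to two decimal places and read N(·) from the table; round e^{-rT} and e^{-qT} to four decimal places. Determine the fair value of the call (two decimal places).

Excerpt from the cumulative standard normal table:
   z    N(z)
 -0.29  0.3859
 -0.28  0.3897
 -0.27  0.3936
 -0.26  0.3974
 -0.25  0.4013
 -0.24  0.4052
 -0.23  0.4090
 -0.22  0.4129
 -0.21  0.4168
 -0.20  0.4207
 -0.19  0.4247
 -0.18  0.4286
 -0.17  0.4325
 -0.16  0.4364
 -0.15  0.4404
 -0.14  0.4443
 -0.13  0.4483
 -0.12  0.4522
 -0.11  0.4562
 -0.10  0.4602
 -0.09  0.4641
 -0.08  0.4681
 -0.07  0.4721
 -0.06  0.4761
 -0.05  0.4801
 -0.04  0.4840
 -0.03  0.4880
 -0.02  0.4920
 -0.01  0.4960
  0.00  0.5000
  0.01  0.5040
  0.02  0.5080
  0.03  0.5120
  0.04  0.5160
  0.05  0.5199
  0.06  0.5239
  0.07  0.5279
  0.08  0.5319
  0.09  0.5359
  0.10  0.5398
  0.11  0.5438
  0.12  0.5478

σ√T = 0.31 × 1.1180 = 0.3466
d₁ = [ln(365/369) + (0.038 − 0.057 + ½·0.31²)·1.25] / (σ√T) = (-0.0109 + 0.0363) / 0.3466 = 0.0733 ⇒ 0.07
d₂ = 0.0733 − 0.3466 = -0.2733 ⇒ -0.27
e^(−qT) = e^(−0.057·1.25) = 0.9312;  e^(−rT) = e^(−0.038·1.25) = 0.9536
N(d₁) = N(0.07) = 0.5279;  N(d₂) = N(-0.27) = 0.3936
C = 365·0.9312·0.5279 − 369·0.9536·0.3936 = 179.4269 − 138.4993 = 40.9275

40.93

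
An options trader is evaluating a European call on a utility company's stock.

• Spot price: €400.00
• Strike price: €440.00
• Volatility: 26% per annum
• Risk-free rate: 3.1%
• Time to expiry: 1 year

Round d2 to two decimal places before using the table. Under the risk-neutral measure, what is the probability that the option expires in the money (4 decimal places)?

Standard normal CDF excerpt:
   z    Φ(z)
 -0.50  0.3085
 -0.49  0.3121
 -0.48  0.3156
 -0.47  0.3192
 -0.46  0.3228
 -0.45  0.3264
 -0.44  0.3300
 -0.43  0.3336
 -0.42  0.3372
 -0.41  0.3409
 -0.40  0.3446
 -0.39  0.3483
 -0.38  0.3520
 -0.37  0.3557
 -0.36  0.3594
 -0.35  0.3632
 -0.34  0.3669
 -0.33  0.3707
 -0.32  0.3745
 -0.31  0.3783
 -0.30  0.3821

σ√T = 0.26·√1 = 0.2600
d₁ = [ln(400/440) + (0.031 + 0.26²/2)·1] / 0.2600 = [-0.0953 + 0.0648] / 0.2600 = -0.1173 ⇒ -0.12
d₂ = d₁ − σ√T = -0.1173 − 0.2600 = -0.3773 ⇒ -0.38
Pr(exercise) under Q = N(d₂) = 0.3520

0.3520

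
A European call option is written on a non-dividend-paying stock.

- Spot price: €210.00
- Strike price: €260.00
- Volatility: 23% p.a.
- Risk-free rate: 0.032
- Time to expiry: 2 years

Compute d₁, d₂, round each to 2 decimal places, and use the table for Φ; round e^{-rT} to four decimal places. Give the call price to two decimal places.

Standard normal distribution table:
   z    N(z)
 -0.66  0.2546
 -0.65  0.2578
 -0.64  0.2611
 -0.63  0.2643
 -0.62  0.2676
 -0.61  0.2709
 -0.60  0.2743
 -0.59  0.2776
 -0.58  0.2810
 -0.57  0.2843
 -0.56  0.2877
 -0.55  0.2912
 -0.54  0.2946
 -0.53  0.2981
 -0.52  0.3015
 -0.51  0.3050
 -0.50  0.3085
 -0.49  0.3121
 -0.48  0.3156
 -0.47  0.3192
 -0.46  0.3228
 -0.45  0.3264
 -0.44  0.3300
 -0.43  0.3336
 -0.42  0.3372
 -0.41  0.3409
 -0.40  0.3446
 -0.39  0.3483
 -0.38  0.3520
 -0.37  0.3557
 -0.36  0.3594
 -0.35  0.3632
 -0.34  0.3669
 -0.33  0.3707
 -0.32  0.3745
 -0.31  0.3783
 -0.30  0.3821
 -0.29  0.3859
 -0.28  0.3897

€14.98

σ√T = 0.23·√2 = 0.3253
ln(S/K) + (r + σ²/2)T = ln(210/260) + (0.032 + 0.23²/2)·2 = -0.2136 + 0.1169 = -0.0967
d₁ = -0.0967 / 0.3253 = -0.2972 ≈ -0.30
d₂ = d₁ − σ√T = -0.2972 − 0.3253 = -0.6225 ≈ -0.62
exp(−rT) = exp(−0.032·2) = 0.9380
N(d₁) = N(-0.30) = 0.3821;  N(d₂) = N(-0.62) = 0.2676
C = 210·0.3821 − 260·0.9380·0.2676 = 80.2410 − 65.2623 = 14.9787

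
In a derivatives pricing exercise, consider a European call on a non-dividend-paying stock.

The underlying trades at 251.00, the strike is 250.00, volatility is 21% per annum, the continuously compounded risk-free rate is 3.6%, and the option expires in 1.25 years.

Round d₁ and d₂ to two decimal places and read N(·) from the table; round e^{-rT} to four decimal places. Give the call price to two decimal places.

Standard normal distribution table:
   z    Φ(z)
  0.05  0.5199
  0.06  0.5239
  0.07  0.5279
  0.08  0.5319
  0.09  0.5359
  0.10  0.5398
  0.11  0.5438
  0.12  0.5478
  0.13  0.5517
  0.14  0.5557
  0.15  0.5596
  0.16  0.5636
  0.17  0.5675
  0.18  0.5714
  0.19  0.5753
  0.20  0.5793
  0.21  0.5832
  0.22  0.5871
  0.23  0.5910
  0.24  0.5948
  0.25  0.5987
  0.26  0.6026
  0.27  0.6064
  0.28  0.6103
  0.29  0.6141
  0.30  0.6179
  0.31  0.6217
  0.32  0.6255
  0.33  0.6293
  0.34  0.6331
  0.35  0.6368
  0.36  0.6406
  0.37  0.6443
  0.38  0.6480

29.87

σ√T = 0.21·√1.25 = 0.2348
d₁ = [ln(251/250) + (0.036 + 0.21²/2)·1.25] / 0.2348 = [0.0040 + 0.0726] / 0.2348 = 0.3261 ≈ 0.33
d₂ = d₁ − σ√T = 0.3261 − 0.2348 = 0.0913 ≈ 0.09
e^(−rT) = e^(−0.036·1.25) = 0.9560
N(d₁) = N(0.33) = 0.6293;  N(d₂) = N(0.09) = 0.5359
C = 251·0.6293 − 250·0.9560·0.5359 = 157.9543 − 128.0801 = 29.8742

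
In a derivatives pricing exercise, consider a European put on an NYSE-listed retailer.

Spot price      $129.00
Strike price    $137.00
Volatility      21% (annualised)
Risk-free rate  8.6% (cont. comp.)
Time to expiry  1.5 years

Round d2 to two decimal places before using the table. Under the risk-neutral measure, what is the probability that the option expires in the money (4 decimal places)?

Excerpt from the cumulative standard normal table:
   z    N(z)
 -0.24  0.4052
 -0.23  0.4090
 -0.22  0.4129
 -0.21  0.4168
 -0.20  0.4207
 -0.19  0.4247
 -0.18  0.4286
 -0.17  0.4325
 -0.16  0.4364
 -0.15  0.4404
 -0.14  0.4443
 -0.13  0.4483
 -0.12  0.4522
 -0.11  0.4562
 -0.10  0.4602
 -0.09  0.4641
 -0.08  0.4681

σ√T = 0.21 × 1.2247 = 0.2572
d₁ = [ln(129/137) + (0.086 + ½·0.21²)·1.5] / (σ√T) = (-0.0602 + 0.1621) / 0.2572 = 0.3962 → 0.40
d₂ = 0.3962 − 0.2572 = 0.1390 → 0.14
Risk-neutral Pr[S_T < K] = N(−d₂) = N(-0.14) = 0.4443

0.4443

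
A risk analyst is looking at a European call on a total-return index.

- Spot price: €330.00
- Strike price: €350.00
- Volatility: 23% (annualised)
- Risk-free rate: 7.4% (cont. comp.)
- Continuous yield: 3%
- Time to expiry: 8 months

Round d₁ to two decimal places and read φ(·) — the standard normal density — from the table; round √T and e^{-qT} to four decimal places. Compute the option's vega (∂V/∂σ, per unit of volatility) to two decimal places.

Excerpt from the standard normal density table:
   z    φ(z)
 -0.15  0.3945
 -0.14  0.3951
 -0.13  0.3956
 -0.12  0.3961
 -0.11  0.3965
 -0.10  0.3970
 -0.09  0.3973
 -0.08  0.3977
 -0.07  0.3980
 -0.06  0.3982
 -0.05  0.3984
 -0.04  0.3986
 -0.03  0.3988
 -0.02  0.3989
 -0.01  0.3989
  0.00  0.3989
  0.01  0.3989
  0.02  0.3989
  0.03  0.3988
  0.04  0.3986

σ√T = 0.23·√0.6667 = 0.1878
d₁ = [ln(330/350) + (0.074 − 0.03 + ½·0.23²)·0.6667] / (σ√T) = (-0.0588 + 0.0470) / 0.1878 = -0.0632 which rounds to -0.06
√T = √0.6667 = 0.8165
φ(d₁) = φ(-0.06) = 0.3982
exp(−qT) = exp(−0.03·0.6667) = 0.9802
vega = S·exp(−qT)·φ(d₁)·√T = 330·0.9802·0.3982·0.8165 = 105.1686
(Vega is the same for a European call and put with the same parameters.)

105.17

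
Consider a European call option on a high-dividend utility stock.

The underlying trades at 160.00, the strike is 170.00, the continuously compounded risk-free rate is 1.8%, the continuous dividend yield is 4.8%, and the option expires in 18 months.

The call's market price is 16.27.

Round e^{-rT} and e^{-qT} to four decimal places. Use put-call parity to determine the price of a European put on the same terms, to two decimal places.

32.87

e^(−qT) = e^(−0.048·1.5) = 0.9305;  e^(−rT) = e^(−0.018·1.5) = 0.9734
Put-call parity: C − P = S·e^(−qT) − K·e^(−rT) = 160·0.9305 − 170·0.9734 = 148.8800 − 165.4780 = -16.5980
P = C − (C − P) = 16.27 − (-16.5980) = 32.8680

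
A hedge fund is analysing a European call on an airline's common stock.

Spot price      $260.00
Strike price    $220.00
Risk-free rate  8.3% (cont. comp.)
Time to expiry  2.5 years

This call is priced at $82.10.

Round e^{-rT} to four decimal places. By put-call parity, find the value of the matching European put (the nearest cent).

e^(−rT) = e^(−0.083·2.5) = 0.8126
Put-call parity: C − P = S − K·e^(−rT) = 260 − 220·0.8126 = 260 − 178.7720 = 81.2280
P = C − (C − P) = 82.10 − (81.2280) = 0.8720

$0.87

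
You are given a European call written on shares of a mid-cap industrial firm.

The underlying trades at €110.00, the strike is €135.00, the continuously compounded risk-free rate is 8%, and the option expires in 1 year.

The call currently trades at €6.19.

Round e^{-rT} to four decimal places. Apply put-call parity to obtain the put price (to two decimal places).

exp(−rT) = exp(−0.08·1) = 0.9231
Put-call parity: C − P = S − K·e^(−rT) = 110 − 135·0.9231 = 110 − 124.6185 = -14.6185
P = C − (C − P) = 6.19 − (-14.6185) = 20.8085

€20.81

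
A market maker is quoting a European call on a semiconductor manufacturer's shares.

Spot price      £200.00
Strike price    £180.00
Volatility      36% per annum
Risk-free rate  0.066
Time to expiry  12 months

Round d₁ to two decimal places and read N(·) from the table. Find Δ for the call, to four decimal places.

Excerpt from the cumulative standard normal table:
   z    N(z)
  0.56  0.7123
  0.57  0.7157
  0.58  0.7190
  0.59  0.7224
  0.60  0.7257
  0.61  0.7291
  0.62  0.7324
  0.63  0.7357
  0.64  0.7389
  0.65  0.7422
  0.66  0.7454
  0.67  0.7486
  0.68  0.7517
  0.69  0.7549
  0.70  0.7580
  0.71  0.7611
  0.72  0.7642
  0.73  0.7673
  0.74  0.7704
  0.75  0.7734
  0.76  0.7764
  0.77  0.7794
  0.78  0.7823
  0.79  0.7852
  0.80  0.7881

0.7454

σ√T = 0.36 × 1.0000 = 0.3600
ln(S/K) + (r + σ²/2)T = ln(200/180) + (0.066 + 0.36²/2)·1 = 0.1054 + 0.1308 = 0.2362
d₁ = 0.2362 / 0.3600 = 0.6560 ≈ 0.66
N(d₁) = N(0.66) = 0.7454
Δ_call = N(d₁) = 0.7454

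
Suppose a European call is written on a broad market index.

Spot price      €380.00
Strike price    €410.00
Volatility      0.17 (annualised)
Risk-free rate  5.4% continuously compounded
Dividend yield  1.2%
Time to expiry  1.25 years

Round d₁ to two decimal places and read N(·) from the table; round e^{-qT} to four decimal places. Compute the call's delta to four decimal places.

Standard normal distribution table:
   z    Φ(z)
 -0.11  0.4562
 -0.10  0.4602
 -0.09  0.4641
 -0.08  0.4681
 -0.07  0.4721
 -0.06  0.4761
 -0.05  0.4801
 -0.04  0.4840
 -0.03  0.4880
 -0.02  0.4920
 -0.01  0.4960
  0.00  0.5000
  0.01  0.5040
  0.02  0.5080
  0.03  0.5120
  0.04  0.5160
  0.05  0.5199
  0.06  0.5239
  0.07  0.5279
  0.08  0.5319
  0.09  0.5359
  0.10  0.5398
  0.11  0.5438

T = 1.25;  σ√T = 0.1901
ln(S/K) + (r − q + σ²/2)T = ln(380/410) + (0.054 − 0.012 + 0.17²/2)·1.25 = -0.0760 + 0.0706 = -0.0054
d₁ = -0.0054 / 0.1901 = -0.0285 ≈ -0.03
N(d₁) = N(-0.03) = 0.4880
Δ_call = e^(−qT)·N(d₁) = 0.9851·0.4880 = 0.4807

0.4807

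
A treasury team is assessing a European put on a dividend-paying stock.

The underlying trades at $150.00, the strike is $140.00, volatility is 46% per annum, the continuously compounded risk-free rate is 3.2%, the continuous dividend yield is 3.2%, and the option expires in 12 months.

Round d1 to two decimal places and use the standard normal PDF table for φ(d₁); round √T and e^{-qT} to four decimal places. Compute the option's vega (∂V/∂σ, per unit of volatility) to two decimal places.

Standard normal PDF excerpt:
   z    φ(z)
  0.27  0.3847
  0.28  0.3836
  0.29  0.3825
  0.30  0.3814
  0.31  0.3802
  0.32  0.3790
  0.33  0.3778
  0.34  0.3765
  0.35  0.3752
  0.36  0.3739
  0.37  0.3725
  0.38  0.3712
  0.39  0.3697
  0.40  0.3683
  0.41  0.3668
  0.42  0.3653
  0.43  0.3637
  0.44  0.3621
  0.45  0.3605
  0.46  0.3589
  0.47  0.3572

σ√T = 0.46 × 1.0000 = 0.4600
d₁ = [ln(150/140) + (0.032 − 0.032 + ½·0.46²)·1] / (σ√T) = (0.0690 + 0.1058) / 0.4600 = 0.3800 ⇒ 0.38
√T = √1 = 1.0000
φ(d₁) = φ(0.38) = 0.3712
exp(−qT) = exp(−0.032·1) = 0.9685
vega = S·exp(−qT)·φ(d₁)·√T = 150·0.9685·0.3712·1.0000 = 53.9261

53.93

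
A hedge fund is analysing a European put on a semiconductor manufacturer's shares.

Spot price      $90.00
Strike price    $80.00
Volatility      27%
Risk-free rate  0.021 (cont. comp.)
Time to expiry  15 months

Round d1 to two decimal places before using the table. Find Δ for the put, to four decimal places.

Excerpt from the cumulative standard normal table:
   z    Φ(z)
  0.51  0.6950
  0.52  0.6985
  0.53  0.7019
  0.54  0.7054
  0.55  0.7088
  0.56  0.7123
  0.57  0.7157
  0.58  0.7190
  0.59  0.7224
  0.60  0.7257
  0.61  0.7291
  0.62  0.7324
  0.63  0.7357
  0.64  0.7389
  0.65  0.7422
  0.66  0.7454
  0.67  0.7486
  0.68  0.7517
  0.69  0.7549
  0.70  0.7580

σ√T = 0.27·√1.25 = 0.3019
d₁ = [ln(90/80) + (0.021 + ½·0.27²)·1.25] / (σ√T) = (0.1178 + 0.0718) / 0.3019 = 0.6281 → 0.63
N(d₁) = N(0.63) = 0.7357
Δ_put = N(d₁) − 1 = 0.7357 − 1 = -0.2643

-0.2643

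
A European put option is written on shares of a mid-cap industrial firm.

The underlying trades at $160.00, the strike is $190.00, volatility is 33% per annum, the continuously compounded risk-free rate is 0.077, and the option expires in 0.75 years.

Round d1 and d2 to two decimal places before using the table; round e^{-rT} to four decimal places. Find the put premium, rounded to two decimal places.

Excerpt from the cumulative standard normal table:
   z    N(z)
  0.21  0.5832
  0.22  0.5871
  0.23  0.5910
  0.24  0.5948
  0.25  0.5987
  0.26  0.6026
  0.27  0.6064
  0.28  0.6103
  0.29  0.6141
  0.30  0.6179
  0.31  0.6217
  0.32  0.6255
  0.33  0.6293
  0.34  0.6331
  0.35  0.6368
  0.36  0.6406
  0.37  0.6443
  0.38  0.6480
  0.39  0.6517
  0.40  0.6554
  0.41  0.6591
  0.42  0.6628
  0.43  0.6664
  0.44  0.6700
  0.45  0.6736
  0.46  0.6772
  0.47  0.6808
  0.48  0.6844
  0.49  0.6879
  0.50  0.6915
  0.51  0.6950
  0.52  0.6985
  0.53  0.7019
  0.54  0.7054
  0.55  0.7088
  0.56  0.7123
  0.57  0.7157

σ√T = 0.33 × 0.8660 = 0.2858
d₁ = [ln(160/190) + (0.077 + 0.33²/2)·0.75] / 0.2858 = [-0.1719 + 0.0986] / 0.2858 = -0.2564 ≈ -0.26
d₂ = d₁ − σ√T = -0.2564 − 0.2858 = -0.5421 ≈ -0.54
e^(−rT) = e^(−0.077·0.75) = 0.9439
P = 190·0.9439·N(0.54) − 160·N(0.26) = 190·0.9439·0.7054 − 160·0.6026 = 126.5071 − 96.4160 = 30.0911

$30.09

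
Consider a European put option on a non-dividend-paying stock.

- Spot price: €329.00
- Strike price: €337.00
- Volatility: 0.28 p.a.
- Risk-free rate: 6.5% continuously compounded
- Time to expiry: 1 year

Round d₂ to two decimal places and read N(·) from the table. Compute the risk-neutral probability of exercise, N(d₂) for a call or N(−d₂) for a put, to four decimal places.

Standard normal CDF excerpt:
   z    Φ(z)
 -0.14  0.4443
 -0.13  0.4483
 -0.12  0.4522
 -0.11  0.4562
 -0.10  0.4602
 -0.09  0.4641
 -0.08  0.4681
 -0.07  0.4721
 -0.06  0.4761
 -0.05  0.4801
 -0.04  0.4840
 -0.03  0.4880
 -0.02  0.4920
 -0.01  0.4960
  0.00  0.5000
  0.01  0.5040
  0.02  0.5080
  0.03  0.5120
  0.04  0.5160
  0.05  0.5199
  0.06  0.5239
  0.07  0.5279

σ√T = 0.28 × 1.0000 = 0.2800
d₁ = [ln(329/337) + (0.065 + 0.28²/2)·1] / 0.2800 = [-0.0240 + 0.1042] / 0.2800 = 0.2863 → 0.29
d₂ = d₁ − σ√T = 0.2863 − 0.2800 = 0.0063 → 0.01
Risk-neutral Pr[S_T < K] = N(−d₂) = N(-0.01) = 0.4960

0.4960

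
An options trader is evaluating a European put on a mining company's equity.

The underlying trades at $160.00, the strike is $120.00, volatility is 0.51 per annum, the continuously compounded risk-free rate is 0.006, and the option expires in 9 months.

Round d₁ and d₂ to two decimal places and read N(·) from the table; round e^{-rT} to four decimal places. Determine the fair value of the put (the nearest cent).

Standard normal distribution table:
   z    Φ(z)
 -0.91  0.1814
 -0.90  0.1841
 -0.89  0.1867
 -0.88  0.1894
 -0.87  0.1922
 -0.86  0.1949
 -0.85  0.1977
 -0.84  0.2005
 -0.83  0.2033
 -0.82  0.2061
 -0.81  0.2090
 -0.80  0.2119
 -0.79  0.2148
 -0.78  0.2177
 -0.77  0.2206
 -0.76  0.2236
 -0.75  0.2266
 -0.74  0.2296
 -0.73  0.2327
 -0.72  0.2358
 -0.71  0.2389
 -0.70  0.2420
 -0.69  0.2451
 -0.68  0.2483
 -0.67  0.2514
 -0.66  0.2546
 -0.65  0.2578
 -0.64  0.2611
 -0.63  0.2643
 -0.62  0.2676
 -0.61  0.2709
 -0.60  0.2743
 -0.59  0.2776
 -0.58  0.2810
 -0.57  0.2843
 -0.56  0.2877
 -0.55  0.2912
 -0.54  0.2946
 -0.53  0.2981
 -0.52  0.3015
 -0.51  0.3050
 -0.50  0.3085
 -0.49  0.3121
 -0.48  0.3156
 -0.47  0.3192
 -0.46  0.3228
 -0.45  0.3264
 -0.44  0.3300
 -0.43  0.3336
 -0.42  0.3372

$9.12

σ√T = 0.51 × 0.8660 = 0.4417
d₁ = [ln(160/120) + (0.006 + ½·0.51²)·0.75] / (σ√T) = (0.2877 + 0.1020) / 0.4417 = 0.8824 ⇒ 0.88
d₂ = 0.8824 − 0.4417 = 0.4407 ⇒ 0.44
e^(−rT) = e^(−0.006·0.75) = 0.9955
P = 120·0.9955·N(-0.44) − 160·N(-0.88) = 120·0.9955·0.3300 − 160·0.1894 = 39.4218 − 30.3040 = 9.1178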